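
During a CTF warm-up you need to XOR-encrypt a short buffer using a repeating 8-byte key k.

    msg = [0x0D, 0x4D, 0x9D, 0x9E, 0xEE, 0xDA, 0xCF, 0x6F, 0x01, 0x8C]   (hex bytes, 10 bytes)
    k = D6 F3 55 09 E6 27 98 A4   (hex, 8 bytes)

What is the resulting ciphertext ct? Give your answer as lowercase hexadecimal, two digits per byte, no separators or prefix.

dbbec89708fd57cbd77f

The 8-byte key repeats, so the effective keystream is d6 f3 55 09 e6 27 98 a4 d6 f3.
byte 0: 0d ⊕ d6 = db
byte 1: 4d ⊕ f3 = be
byte 2: 9d ⊕ 55 = c8
byte 3: 9e ⊕ 09 = 97
byte 4: ee ⊕ e6 = 08
byte 5: da ⊕ 27 = fd
byte 6: cf ⊕ 98 = 57
byte 7: 6f ⊕ a4 = cb
byte 8: 01 ⊕ d6 = d7
byte 9: 8c ⊕ f3 = 7f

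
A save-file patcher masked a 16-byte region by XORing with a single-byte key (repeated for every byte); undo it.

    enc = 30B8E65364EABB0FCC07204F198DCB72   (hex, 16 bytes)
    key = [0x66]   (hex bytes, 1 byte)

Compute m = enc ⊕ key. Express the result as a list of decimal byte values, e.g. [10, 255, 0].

[86, 222, 128, 53, 2, 140, 221, 105, 170, 97, 70, 41, 127, 235, 173, 20]

The 1-byte key repeats, so the effective keystream is 66 66 66 66 66 66 66 66 66 66 66 66 66 66 66 66.
byte 0: 30 ^ 66 = 56
byte 1: b8 ^ 66 = de
byte 2: e6 ^ 66 = 80
byte 3: 53 ^ 66 = 35
byte 4: 64 ^ 66 = 02
byte 5: ea ^ 66 = 8c
byte 6: bb ^ 66 = dd
byte 7: 0f ^ 66 = 69
byte 8: cc ^ 66 = aa
byte 9: 07 ^ 66 = 61
byte 10: 20 ^ 66 = 46
byte 11: 4f ^ 66 = 29
byte 12: 19 ^ 66 = 7f
byte 13: 8d ^ 66 = eb
byte 14: cb ^ 66 = ad
byte 15: 72 ^ 66 = 14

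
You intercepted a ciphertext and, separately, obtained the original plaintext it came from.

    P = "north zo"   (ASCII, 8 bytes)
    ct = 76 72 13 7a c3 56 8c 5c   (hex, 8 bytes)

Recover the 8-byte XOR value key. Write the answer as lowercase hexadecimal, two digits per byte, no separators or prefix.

Since ct = P ⊕ key, XORing both sides with P gives key = P ⊕ ct.
01101110 ^ 01110110 = 00011000
01101111 ^ 01110010 = 00011101
01110010 ^ 00010011 = 01100001
01110100 ^ 01111010 = 00001110
01101000 ^ 11000011 = 10101011
00100000 ^ 01010110 = 01110110
01111010 ^ 10001100 = 11110110
01101111 ^ 01011100 = 00110011

181d610eab76f633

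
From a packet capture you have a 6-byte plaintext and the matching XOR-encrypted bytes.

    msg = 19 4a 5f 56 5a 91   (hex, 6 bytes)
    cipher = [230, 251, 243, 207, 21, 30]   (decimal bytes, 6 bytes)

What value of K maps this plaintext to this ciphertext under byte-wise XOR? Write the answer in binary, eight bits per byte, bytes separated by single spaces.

11111111 10110001 10101100 10011001 01001111 10001111

Since cipher = msg ⊕ K, XORing both sides with msg gives K = msg ⊕ cipher.
byte 0: 19 xor e6 = ff
byte 1: 4a xor fb = b1
byte 2: 5f xor f3 = ac
byte 3: 56 xor cf = 99
byte 4: 5a xor 15 = 4f
byte 5: 91 xor 1e = 8f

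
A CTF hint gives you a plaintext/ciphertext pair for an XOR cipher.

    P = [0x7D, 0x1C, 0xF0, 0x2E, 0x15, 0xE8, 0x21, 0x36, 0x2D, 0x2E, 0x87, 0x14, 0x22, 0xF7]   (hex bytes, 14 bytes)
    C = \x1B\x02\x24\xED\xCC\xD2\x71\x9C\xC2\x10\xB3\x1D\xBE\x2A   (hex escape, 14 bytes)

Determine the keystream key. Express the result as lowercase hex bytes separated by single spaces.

Since C = P ⊕ key, XORing both sides with P gives key = P ⊕ C.
125 ^  27 = 102
 28 ^   2 =  30
240 ^  36 = 212
 46 ^ 237 = 195
 21 ^ 204 = 217
232 ^ 210 =  58
 33 ^ 113 =  80
 54 ^ 156 = 170
 45 ^ 194 = 239
 46 ^  16 =  62
135 ^ 179 =  52
 20 ^  29 =   9
 34 ^ 190 = 156
247 ^  42 = 221

66 1e d4 c3 d9 3a 50 aa ef 3e 34 09 9c dd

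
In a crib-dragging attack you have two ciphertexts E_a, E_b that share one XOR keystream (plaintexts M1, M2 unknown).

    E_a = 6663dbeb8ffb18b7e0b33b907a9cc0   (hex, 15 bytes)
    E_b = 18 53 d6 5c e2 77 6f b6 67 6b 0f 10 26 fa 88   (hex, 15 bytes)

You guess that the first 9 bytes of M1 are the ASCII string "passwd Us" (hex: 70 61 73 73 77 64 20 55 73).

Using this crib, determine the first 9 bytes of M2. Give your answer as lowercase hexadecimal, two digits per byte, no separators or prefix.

0e517ec41ae85754f4

First, E_a ⊕ E_b = (M1 ⊕ K) ⊕ (M2 ⊕ K) = M1 ⊕ M2, so the key drops out. Then M2 = (M1 ⊕ M2) ⊕ M1 over the first 9 bytes.
byte 0: (66 ^ 18) ^ 70 = 7e ^ 70 = 0e
byte 1: (63 ^ 53) ^ 61 = 30 ^ 61 = 51
byte 2: (db ^ d6) ^ 73 = 0d ^ 73 = 7e
byte 3: (eb ^ 5c) ^ 73 = b7 ^ 73 = c4
byte 4: (8f ^ e2) ^ 77 = 6d ^ 77 = 1a
byte 5: (fb ^ 77) ^ 64 = 8c ^ 64 = e8
byte 6: (18 ^ 6f) ^ 20 = 77 ^ 20 = 57
byte 7: (b7 ^ b6) ^ 55 = 01 ^ 55 = 54
byte 8: (e0 ^ 67) ^ 73 = 87 ^ 73 = f4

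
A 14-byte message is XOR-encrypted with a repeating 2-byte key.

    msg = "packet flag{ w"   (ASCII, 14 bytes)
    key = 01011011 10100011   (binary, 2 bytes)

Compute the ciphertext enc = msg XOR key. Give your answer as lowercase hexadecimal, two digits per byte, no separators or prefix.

The 2-byte key repeats, so the effective keystream is 5b a3 5b a3 5b a3 5b a3 5b a3 5b a3 5b a3.
byte 0: 70 xor 5b = 2b
byte 1: 61 xor a3 = c2
byte 2: 63 xor 5b = 38
byte 3: 6b xor a3 = c8
byte 4: 65 xor 5b = 3e
byte 5: 74 xor a3 = d7
byte 6: 20 xor 5b = 7b
byte 7: 66 xor a3 = c5
byte 8: 6c xor 5b = 37
byte 9: 61 xor a3 = c2
byte 10: 67 xor 5b = 3c
byte 11: 7b xor a3 = d8
byte 12: 20 xor 5b = 7b
byte 13: 77 xor a3 = d4

2bc238c83ed77bc537c23cd87bd4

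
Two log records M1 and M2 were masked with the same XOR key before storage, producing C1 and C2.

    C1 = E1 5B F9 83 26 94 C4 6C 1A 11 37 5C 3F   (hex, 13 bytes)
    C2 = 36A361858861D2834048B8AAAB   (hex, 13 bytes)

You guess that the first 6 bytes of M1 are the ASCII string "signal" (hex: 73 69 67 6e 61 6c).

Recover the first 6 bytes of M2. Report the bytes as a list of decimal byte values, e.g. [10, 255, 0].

[164, 145, 255, 104, 207, 153]

First, C1 ⊕ C2 = (M1 ⊕ K) ⊕ (M2 ⊕ K) = M1 ⊕ M2, so the key drops out. Then M2 = (M1 ⊕ M2) ⊕ M1 over the first 6 bytes.
byte 0: (e1 ^ 36) ^ 73 = d7 ^ 73 = a4
byte 1: (5b ^ a3) ^ 69 = f8 ^ 69 = 91
byte 2: (f9 ^ 61) ^ 67 = 98 ^ 67 = ff
byte 3: (83 ^ 85) ^ 6e = 06 ^ 6e = 68
byte 4: (26 ^ 88) ^ 61 = ae ^ 61 = cf
byte 5: (94 ^ 61) ^ 6c = f5 ^ 6c = 99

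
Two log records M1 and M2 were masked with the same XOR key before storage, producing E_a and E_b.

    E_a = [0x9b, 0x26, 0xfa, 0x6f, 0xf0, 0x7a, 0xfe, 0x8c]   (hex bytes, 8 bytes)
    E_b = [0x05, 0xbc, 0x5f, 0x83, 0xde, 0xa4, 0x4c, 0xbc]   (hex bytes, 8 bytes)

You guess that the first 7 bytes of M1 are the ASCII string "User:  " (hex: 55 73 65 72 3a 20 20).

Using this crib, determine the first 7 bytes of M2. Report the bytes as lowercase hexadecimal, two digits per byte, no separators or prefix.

cbe9c09e14fe92

First, E_a ⊕ E_b = (M1 ⊕ K) ⊕ (M2 ⊕ K) = M1 ⊕ M2, so the key drops out. Then M2 = (M1 ⊕ M2) ⊕ M1 over the first 7 bytes.
byte 0: (9b ^ 05) ^ 55 = 9e ^ 55 = cb
byte 1: (26 ^ bc) ^ 73 = 9a ^ 73 = e9
byte 2: (fa ^ 5f) ^ 65 = a5 ^ 65 = c0
byte 3: (6f ^ 83) ^ 72 = ec ^ 72 = 9e
byte 4: (f0 ^ de) ^ 3a = 2e ^ 3a = 14
byte 5: (7a ^ a4) ^ 20 = de ^ 20 = fe
byte 6: (fe ^ 4c) ^ 20 = b2 ^ 20 = 92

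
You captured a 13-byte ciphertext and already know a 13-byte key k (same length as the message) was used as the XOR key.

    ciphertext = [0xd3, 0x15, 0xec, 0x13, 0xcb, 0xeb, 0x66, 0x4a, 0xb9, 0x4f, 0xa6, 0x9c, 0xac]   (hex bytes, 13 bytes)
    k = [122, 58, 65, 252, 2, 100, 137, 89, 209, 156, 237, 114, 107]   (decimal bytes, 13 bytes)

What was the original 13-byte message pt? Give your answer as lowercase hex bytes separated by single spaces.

XOR is its own inverse, so applying the key byte-wise gives the result directly.
byte 0: d3 ^ 7a = a9
byte 1: 15 ^ 3a = 2f
byte 2: ec ^ 41 = ad
byte 3: 13 ^ fc = ef
byte 4: cb ^ 02 = c9
byte 5: eb ^ 64 = 8f
byte 6: 66 ^ 89 = ef
byte 7: 4a ^ 59 = 13
byte 8: b9 ^ d1 = 68
byte 9: 4f ^ 9c = d3
byte 10: a6 ^ ed = 4b
byte 11: 9c ^ 72 = ee
byte 12: ac ^ 6b = c7

a9 2f ad ef c9 8f ef 13 68 d3 4b ee c7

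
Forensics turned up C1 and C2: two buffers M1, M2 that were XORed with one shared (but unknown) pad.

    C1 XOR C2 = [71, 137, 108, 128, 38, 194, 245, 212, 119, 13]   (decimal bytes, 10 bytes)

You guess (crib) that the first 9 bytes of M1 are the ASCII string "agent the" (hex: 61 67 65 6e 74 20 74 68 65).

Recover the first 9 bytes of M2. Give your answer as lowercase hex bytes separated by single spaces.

Since C1 ⊕ C2 = M1 ⊕ M2, XORing with the guessed M1 bytes yields the corresponding M2 bytes: M2 = (C1 ⊕ C2) ⊕ M1.
byte 0: 47 ^ 61 = 26
byte 1: 89 ^ 67 = ee
byte 2: 6c ^ 65 = 09
byte 3: 80 ^ 6e = ee
byte 4: 26 ^ 74 = 52
byte 5: c2 ^ 20 = e2
byte 6: f5 ^ 74 = 81
byte 7: d4 ^ 68 = bc
byte 8: 77 ^ 65 = 12

26 ee 09 ee 52 e2 81 bc 12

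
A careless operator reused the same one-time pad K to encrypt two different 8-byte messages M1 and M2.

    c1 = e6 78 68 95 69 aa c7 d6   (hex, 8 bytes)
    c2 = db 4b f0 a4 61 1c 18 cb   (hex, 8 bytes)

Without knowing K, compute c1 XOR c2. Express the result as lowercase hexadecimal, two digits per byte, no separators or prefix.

3d33983108b6df1d

c1 ⊕ c2 = (M1 ⊕ K) ⊕ (M2 ⊕ K) = M1 ⊕ M2 — the shared key cancels under XOR.
byte 0: e6 XOR db = 3d
byte 1: 78 XOR 4b = 33
byte 2: 68 XOR f0 = 98
byte 3: 95 XOR a4 = 31
byte 4: 69 XOR 61 = 08
byte 5: aa XOR 1c = b6
byte 6: c7 XOR 18 = df
byte 7: d6 XOR cb = 1d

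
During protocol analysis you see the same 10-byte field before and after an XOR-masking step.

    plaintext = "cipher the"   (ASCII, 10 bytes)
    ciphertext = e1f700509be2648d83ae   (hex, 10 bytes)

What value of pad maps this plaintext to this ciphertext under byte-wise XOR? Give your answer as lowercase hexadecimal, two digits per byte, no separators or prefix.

Since ciphertext = plaintext ⊕ pad, XORing both sides with plaintext gives pad = plaintext ⊕ ciphertext.
byte 0: 63 ⊕ e1 = 82
byte 1: 69 ⊕ f7 = 9e
byte 2: 70 ⊕ 00 = 70
byte 3: 68 ⊕ 50 = 38
byte 4: 65 ⊕ 9b = fe
byte 5: 72 ⊕ e2 = 90
byte 6: 20 ⊕ 64 = 44
byte 7: 74 ⊕ 8d = f9
byte 8: 68 ⊕ 83 = eb
byte 9: 65 ⊕ ae = cb

829e7038fe9044f9ebcb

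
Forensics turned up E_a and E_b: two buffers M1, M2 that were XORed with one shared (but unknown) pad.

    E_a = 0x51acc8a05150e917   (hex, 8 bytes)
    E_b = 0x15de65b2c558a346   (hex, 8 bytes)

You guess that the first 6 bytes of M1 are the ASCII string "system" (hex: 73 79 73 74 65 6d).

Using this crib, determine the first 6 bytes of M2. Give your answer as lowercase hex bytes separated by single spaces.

37 0b de 66 f1 65

First, E_a ⊕ E_b = (M1 ⊕ K) ⊕ (M2 ⊕ K) = M1 ⊕ M2, so the key drops out. Then M2 = (M1 ⊕ M2) ⊕ M1 over the first 6 bytes.
byte 0: (51 XOR 15) XOR 73 = 44 XOR 73 = 37
byte 1: (ac XOR de) XOR 79 = 72 XOR 79 = 0b
byte 2: (c8 XOR 65) XOR 73 = ad XOR 73 = de
byte 3: (a0 XOR b2) XOR 74 = 12 XOR 74 = 66
byte 4: (51 XOR c5) XOR 65 = 94 XOR 65 = f1
byte 5: (50 XOR 58) XOR 6d = 08 XOR 6d = 65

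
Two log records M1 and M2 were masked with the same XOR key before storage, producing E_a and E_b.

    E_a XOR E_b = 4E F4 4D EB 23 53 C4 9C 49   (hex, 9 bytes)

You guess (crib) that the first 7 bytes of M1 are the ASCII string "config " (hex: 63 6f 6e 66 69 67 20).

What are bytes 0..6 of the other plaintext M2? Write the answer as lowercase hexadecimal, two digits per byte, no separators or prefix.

Since E_a ⊕ E_b = M1 ⊕ M2, XORing with the guessed M1 bytes yields the corresponding M2 bytes: M2 = (E_a ⊕ E_b) ⊕ M1.
01001110 ^ 01100011 = 00101101
11110100 ^ 01101111 = 10011011
01001101 ^ 01101110 = 00100011
11101011 ^ 01100110 = 10001101
00100011 ^ 01101001 = 01001010
01010011 ^ 01100111 = 00110100
11000100 ^ 00100000 = 11100100

2d9b238d4a34e4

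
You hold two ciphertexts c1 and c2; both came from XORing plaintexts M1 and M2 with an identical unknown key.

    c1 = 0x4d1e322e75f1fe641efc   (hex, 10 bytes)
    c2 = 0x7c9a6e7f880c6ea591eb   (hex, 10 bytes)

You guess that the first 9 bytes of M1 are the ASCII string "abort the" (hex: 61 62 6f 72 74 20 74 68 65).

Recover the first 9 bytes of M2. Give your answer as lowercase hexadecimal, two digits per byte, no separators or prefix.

First, c1 ⊕ c2 = (M1 ⊕ K) ⊕ (M2 ⊕ K) = M1 ⊕ M2, so the key drops out. Then M2 = (M1 ⊕ M2) ⊕ M1 over the first 9 bytes.
byte 0: (4d XOR 7c) XOR 61 = 31 XOR 61 = 50
byte 1: (1e XOR 9a) XOR 62 = 84 XOR 62 = e6
byte 2: (32 XOR 6e) XOR 6f = 5c XOR 6f = 33
byte 3: (2e XOR 7f) XOR 72 = 51 XOR 72 = 23
byte 4: (75 XOR 88) XOR 74 = fd XOR 74 = 89
byte 5: (f1 XOR 0c) XOR 20 = fd XOR 20 = dd
byte 6: (fe XOR 6e) XOR 74 = 90 XOR 74 = e4
byte 7: (64 XOR a5) XOR 68 = c1 XOR 68 = a9
byte 8: (1e XOR 91) XOR 65 = 8f XOR 65 = ea

50e6332389dde4a9ea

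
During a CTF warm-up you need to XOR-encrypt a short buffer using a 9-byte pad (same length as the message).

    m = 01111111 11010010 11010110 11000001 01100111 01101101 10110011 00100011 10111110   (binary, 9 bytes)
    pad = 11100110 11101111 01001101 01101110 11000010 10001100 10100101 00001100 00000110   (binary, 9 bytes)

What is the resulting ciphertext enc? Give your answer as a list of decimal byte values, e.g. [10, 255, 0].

XOR is its own inverse, so applying the key byte-wise gives the result directly.
byte 0: 01111111 ⊕ 11100110 = 10011001
byte 1: 11010010 ⊕ 11101111 = 00111101
byte 2: 11010110 ⊕ 01001101 = 10011011
byte 3: 11000001 ⊕ 01101110 = 10101111
byte 4: 01100111 ⊕ 11000010 = 10100101
byte 5: 01101101 ⊕ 10001100 = 11100001
byte 6: 10110011 ⊕ 10100101 = 00010110
byte 7: 00100011 ⊕ 00001100 = 00101111
byte 8: 10111110 ⊕ 00000110 = 10111000

[153, 61, 155, 175, 165, 225, 22, 47, 184]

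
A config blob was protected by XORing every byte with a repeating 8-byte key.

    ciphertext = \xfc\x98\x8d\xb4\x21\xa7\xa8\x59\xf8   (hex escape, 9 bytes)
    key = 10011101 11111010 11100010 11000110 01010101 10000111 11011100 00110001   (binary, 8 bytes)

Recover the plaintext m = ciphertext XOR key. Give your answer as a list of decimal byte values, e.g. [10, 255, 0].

The 8-byte key repeats, so the effective keystream is 9d fa e2 c6 55 87 dc 31 9d.
byte 0: fc XOR 9d = 61
byte 1: 98 XOR fa = 62
byte 2: 8d XOR e2 = 6f
byte 3: b4 XOR c6 = 72
byte 4: 21 XOR 55 = 74
byte 5: a7 XOR 87 = 20
byte 6: a8 XOR dc = 74
byte 7: 59 XOR 31 = 68
byte 8: f8 XOR 9d = 65

[97, 98, 111, 114, 116, 32, 116, 104, 101]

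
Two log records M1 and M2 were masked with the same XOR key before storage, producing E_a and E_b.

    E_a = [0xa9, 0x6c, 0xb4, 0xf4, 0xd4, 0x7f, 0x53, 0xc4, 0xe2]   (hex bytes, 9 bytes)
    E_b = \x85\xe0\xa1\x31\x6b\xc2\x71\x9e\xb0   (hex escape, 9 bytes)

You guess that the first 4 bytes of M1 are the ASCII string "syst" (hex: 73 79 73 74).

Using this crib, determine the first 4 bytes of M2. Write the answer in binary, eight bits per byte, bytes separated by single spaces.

01011111 11110101 01100110 10110001

First, E_a ⊕ E_b = (M1 ⊕ K) ⊕ (M2 ⊕ K) = M1 ⊕ M2, so the key drops out. Then M2 = (M1 ⊕ M2) ⊕ M1 over the first 4 bytes.
byte 0: (a9 XOR 85) XOR 73 = 2c XOR 73 = 5f
byte 1: (6c XOR e0) XOR 79 = 8c XOR 79 = f5
byte 2: (b4 XOR a1) XOR 73 = 15 XOR 73 = 66
byte 3: (f4 XOR 31) XOR 74 = c5 XOR 74 = b1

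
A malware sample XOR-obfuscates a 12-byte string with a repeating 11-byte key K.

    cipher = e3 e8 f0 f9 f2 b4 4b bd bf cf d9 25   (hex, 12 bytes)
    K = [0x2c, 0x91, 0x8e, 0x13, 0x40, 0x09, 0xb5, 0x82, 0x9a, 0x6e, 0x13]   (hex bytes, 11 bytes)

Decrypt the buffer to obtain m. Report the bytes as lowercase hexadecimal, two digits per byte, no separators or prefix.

cf797eeab2bdfe3f25a1ca09

The 11-byte key repeats, so the effective keystream is 2c 91 8e 13 40 09 b5 82 9a 6e 13 2c.
byte 0: e3 XOR 2c = cf
byte 1: e8 XOR 91 = 79
byte 2: f0 XOR 8e = 7e
byte 3: f9 XOR 13 = ea
byte 4: f2 XOR 40 = b2
byte 5: b4 XOR 09 = bd
byte 6: 4b XOR b5 = fe
byte 7: bd XOR 82 = 3f
byte 8: bf XOR 9a = 25
byte 9: cf XOR 6e = a1
byte 10: d9 XOR 13 = ca
byte 11: 25 XOR 2c = 09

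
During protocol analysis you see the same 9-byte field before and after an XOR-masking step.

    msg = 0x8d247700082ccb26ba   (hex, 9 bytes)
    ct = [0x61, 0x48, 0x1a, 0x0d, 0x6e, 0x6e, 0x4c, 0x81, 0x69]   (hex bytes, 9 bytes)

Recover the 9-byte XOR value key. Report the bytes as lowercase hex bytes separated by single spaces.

Since ct = msg ⊕ key, XORing both sides with msg gives key = msg ⊕ ct.
8d ^ 61 = ec
24 ^ 48 = 6c
77 ^ 1a = 6d
00 ^ 0d = 0d
08 ^ 6e = 66
2c ^ 6e = 42
cb ^ 4c = 87
26 ^ 81 = a7
ba ^ 69 = d3

ec 6c 6d 0d 66 42 87 a7 d3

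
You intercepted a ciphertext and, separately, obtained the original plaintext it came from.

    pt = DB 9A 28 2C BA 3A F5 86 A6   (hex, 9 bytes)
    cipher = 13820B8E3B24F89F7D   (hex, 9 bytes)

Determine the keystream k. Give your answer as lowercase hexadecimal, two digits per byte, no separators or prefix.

c81823a2811e0d19db

Since cipher = pt ⊕ k, XORing both sides with pt gives k = pt ⊕ cipher.
db ⊕ 13 = c8
9a ⊕ 82 = 18
28 ⊕ 0b = 23
2c ⊕ 8e = a2
ba ⊕ 3b = 81
3a ⊕ 24 = 1e
f5 ⊕ f8 = 0d
86 ⊕ 9f = 19
a6 ⊕ 7d = db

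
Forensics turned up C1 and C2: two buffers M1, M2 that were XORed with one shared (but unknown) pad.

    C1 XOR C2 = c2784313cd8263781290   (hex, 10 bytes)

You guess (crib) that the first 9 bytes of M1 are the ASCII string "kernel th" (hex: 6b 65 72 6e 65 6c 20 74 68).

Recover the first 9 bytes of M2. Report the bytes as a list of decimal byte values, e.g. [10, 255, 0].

[169, 29, 49, 125, 168, 238, 67, 12, 122]

Since C1 ⊕ C2 = M1 ⊕ M2, XORing with the guessed M1 bytes yields the corresponding M2 bytes: M2 = (C1 ⊕ C2) ⊕ M1.
194 ^ 107 = 169
120 ^ 101 =  29
 67 ^ 114 =  49
 19 ^ 110 = 125
205 ^ 101 = 168
130 ^ 108 = 238
 99 ^  32 =  67
120 ^ 116 =  12
 18 ^ 104 = 122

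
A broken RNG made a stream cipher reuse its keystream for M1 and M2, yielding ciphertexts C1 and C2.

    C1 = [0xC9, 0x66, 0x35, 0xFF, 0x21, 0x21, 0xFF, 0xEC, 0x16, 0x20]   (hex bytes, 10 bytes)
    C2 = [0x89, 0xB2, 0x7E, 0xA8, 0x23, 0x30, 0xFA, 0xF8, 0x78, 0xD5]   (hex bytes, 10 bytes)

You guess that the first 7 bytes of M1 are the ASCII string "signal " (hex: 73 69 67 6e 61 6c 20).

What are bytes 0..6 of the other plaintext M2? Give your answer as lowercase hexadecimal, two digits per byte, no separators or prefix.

33bd2c39637d25

First, C1 ⊕ C2 = (M1 ⊕ K) ⊕ (M2 ⊕ K) = M1 ⊕ M2, so the key drops out. Then M2 = (M1 ⊕ M2) ⊕ M1 over the first 7 bytes.
byte 0: (c9 xor 89) xor 73 = 40 xor 73 = 33
byte 1: (66 xor b2) xor 69 = d4 xor 69 = bd
byte 2: (35 xor 7e) xor 67 = 4b xor 67 = 2c
byte 3: (ff xor a8) xor 6e = 57 xor 6e = 39
byte 4: (21 xor 23) xor 61 = 02 xor 61 = 63
byte 5: (21 xor 30) xor 6c = 11 xor 6c = 7d
byte 6: (ff xor fa) xor 20 = 05 xor 20 = 25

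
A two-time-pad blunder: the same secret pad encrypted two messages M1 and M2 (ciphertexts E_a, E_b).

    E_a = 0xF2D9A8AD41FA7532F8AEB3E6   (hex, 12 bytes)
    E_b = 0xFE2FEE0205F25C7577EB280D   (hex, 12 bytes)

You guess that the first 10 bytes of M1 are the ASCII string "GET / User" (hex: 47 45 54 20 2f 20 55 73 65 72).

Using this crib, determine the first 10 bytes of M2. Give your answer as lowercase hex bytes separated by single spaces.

4b b3 12 8f 6b 28 7c 34 ea 37

First, E_a ⊕ E_b = (M1 ⊕ K) ⊕ (M2 ⊕ K) = M1 ⊕ M2, so the key drops out. Then M2 = (M1 ⊕ M2) ⊕ M1 over the first 10 bytes.
byte 0: (f2 xor fe) xor 47 = 0c xor 47 = 4b
byte 1: (d9 xor 2f) xor 45 = f6 xor 45 = b3
byte 2: (a8 xor ee) xor 54 = 46 xor 54 = 12
byte 3: (ad xor 02) xor 20 = af xor 20 = 8f
byte 4: (41 xor 05) xor 2f = 44 xor 2f = 6b
byte 5: (fa xor f2) xor 20 = 08 xor 20 = 28
byte 6: (75 xor 5c) xor 55 = 29 xor 55 = 7c
byte 7: (32 xor 75) xor 73 = 47 xor 73 = 34
byte 8: (f8 xor 77) xor 65 = 8f xor 65 = ea
byte 9: (ae xor eb) xor 72 = 45 xor 72 = 37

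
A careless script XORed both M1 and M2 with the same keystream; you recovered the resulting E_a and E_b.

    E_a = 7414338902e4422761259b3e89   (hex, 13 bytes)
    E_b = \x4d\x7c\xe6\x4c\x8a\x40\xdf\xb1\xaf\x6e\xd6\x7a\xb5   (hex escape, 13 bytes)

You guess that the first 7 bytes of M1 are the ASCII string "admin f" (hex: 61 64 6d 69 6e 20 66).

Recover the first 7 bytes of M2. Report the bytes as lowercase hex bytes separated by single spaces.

58 0c b8 ac e6 84 fb

First, E_a ⊕ E_b = (M1 ⊕ K) ⊕ (M2 ⊕ K) = M1 ⊕ M2, so the key drops out. Then M2 = (M1 ⊕ M2) ⊕ M1 over the first 7 bytes.
byte 0: (74 xor 4d) xor 61 = 39 xor 61 = 58
byte 1: (14 xor 7c) xor 64 = 68 xor 64 = 0c
byte 2: (33 xor e6) xor 6d = d5 xor 6d = b8
byte 3: (89 xor 4c) xor 69 = c5 xor 69 = ac
byte 4: (02 xor 8a) xor 6e = 88 xor 6e = e6
byte 5: (e4 xor 40) xor 20 = a4 xor 20 = 84
byte 6: (42 xor df) xor 66 = 9d xor 66 = fb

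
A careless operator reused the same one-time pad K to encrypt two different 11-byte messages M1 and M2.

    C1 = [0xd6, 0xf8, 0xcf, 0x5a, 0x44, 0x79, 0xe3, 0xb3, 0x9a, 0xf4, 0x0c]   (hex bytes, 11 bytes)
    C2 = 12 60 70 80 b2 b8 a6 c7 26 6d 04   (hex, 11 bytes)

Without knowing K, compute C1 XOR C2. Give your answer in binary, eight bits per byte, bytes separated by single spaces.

11000100 10011000 10111111 11011010 11110110 11000001 01000101 01110100 10111100 10011001 00001000

C1 ⊕ C2 = (M1 ⊕ K) ⊕ (M2 ⊕ K) = M1 ⊕ M2 — the shared key cancels under XOR.
byte 0: 214 xor  18 = 196
byte 1: 248 xor  96 = 152
byte 2: 207 xor 112 = 191
byte 3:  90 xor 128 = 218
byte 4:  68 xor 178 = 246
byte 5: 121 xor 184 = 193
byte 6: 227 xor 166 =  69
byte 7: 179 xor 199 = 116
byte 8: 154 xor  38 = 188
byte 9: 244 xor 109 = 153
byte 10:  12 xor   4 =   8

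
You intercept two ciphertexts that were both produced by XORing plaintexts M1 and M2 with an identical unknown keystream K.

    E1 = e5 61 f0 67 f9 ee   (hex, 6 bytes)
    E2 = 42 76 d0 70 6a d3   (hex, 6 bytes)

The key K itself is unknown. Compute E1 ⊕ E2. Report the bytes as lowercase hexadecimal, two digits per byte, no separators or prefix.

a7172017933d

E1 ⊕ E2 = (M1 ⊕ K) ⊕ (M2 ⊕ K) = M1 ⊕ M2 — the shared key cancels under XOR.
byte 0: e5 ^ 42 = a7
byte 1: 61 ^ 76 = 17
byte 2: f0 ^ d0 = 20
byte 3: 67 ^ 70 = 17
byte 4: f9 ^ 6a = 93
byte 5: ee ^ d3 = 3d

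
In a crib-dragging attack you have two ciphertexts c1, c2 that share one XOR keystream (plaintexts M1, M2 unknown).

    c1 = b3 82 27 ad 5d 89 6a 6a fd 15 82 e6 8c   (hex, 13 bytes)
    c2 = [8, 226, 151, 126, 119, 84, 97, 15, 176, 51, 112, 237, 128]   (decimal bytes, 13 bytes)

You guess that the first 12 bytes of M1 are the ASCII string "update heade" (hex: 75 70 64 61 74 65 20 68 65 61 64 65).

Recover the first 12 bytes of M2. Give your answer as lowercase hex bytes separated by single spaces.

First, c1 ⊕ c2 = (M1 ⊕ K) ⊕ (M2 ⊕ K) = M1 ⊕ M2, so the key drops out. Then M2 = (M1 ⊕ M2) ⊕ M1 over the first 12 bytes.
byte 0: (b3 XOR 08) XOR 75 = bb XOR 75 = ce
byte 1: (82 XOR e2) XOR 70 = 60 XOR 70 = 10
byte 2: (27 XOR 97) XOR 64 = b0 XOR 64 = d4
byte 3: (ad XOR 7e) XOR 61 = d3 XOR 61 = b2
byte 4: (5d XOR 77) XOR 74 = 2a XOR 74 = 5e
byte 5: (89 XOR 54) XOR 65 = dd XOR 65 = b8
byte 6: (6a XOR 61) XOR 20 = 0b XOR 20 = 2b
byte 7: (6a XOR 0f) XOR 68 = 65 XOR 68 = 0d
byte 8: (fd XOR b0) XOR 65 = 4d XOR 65 = 28
byte 9: (15 XOR 33) XOR 61 = 26 XOR 61 = 47
byte 10: (82 XOR 70) XOR 64 = f2 XOR 64 = 96
byte 11: (e6 XOR ed) XOR 65 = 0b XOR 65 = 6e

ce 10 d4 b2 5e b8 2b 0d 28 47 96 6e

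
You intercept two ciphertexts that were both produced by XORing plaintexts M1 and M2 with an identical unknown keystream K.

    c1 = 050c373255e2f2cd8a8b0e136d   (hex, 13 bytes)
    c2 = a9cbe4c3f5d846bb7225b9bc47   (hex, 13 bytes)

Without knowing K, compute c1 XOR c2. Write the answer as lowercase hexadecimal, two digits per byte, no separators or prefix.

acc7d3f1a03ab476f8aeb7af2a

c1 ⊕ c2 = (M1 ⊕ K) ⊕ (M2 ⊕ K) = M1 ⊕ M2 — the shared key cancels under XOR.
05 ⊕ a9 = ac
0c ⊕ cb = c7
37 ⊕ e4 = d3
32 ⊕ c3 = f1
55 ⊕ f5 = a0
e2 ⊕ d8 = 3a
f2 ⊕ 46 = b4
cd ⊕ bb = 76
8a ⊕ 72 = f8
8b ⊕ 25 = ae
0e ⊕ b9 = b7
13 ⊕ bc = af
6d ⊕ 47 = 2a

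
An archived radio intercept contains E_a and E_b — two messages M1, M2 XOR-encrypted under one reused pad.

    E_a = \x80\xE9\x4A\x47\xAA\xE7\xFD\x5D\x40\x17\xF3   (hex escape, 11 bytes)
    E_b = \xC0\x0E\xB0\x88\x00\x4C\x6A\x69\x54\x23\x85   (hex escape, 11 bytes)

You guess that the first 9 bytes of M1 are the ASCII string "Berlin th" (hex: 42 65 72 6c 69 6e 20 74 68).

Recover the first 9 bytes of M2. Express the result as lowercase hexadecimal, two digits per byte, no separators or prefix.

First, E_a ⊕ E_b = (M1 ⊕ K) ⊕ (M2 ⊕ K) = M1 ⊕ M2, so the key drops out. Then M2 = (M1 ⊕ M2) ⊕ M1 over the first 9 bytes.
byte 0: (80 ⊕ c0) ⊕ 42 = 40 ⊕ 42 = 02
byte 1: (e9 ⊕ 0e) ⊕ 65 = e7 ⊕ 65 = 82
byte 2: (4a ⊕ b0) ⊕ 72 = fa ⊕ 72 = 88
byte 3: (47 ⊕ 88) ⊕ 6c = cf ⊕ 6c = a3
byte 4: (aa ⊕ 00) ⊕ 69 = aa ⊕ 69 = c3
byte 5: (e7 ⊕ 4c) ⊕ 6e = ab ⊕ 6e = c5
byte 6: (fd ⊕ 6a) ⊕ 20 = 97 ⊕ 20 = b7
byte 7: (5d ⊕ 69) ⊕ 74 = 34 ⊕ 74 = 40
byte 8: (40 ⊕ 54) ⊕ 68 = 14 ⊕ 68 = 7c

028288a3c3c5b7407c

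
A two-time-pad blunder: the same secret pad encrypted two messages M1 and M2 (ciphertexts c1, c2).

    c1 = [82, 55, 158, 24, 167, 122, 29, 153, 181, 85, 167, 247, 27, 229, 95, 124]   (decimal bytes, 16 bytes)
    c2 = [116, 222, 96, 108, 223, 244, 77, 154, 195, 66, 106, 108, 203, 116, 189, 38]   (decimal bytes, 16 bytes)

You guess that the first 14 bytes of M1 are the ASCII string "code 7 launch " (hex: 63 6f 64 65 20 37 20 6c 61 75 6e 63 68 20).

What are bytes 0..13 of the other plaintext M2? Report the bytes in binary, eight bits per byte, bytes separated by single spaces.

01000101 10000110 10011010 00010001 01011000 10111001 01110000 01101111 00010111 01100010 10100011 11111000 10111000 10110001

First, c1 ⊕ c2 = (M1 ⊕ K) ⊕ (M2 ⊕ K) = M1 ⊕ M2, so the key drops out. Then M2 = (M1 ⊕ M2) ⊕ M1 over the first 14 bytes.
byte 0: (52 XOR 74) XOR 63 = 26 XOR 63 = 45
byte 1: (37 XOR de) XOR 6f = e9 XOR 6f = 86
byte 2: (9e XOR 60) XOR 64 = fe XOR 64 = 9a
byte 3: (18 XOR 6c) XOR 65 = 74 XOR 65 = 11
byte 4: (a7 XOR df) XOR 20 = 78 XOR 20 = 58
byte 5: (7a XOR f4) XOR 37 = 8e XOR 37 = b9
byte 6: (1d XOR 4d) XOR 20 = 50 XOR 20 = 70
byte 7: (99 XOR 9a) XOR 6c = 03 XOR 6c = 6f
byte 8: (b5 XOR c3) XOR 61 = 76 XOR 61 = 17
byte 9: (55 XOR 42) XOR 75 = 17 XOR 75 = 62
byte 10: (a7 XOR 6a) XOR 6e = cd XOR 6e = a3
byte 11: (f7 XOR 6c) XOR 63 = 9b XOR 63 = f8
byte 12: (1b XOR cb) XOR 68 = d0 XOR 68 = b8
byte 13: (e5 XOR 74) XOR 20 = 91 XOR 20 = b1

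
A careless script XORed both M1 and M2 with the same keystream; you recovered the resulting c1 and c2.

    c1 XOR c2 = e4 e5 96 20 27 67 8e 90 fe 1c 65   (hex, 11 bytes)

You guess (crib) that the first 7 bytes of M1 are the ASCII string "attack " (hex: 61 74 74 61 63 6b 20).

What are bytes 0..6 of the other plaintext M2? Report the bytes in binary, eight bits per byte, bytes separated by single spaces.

Since c1 ⊕ c2 = M1 ⊕ M2, XORing with the guessed M1 bytes yields the corresponding M2 bytes: M2 = (c1 ⊕ c2) ⊕ M1.
e4 ⊕ 61 = 85
e5 ⊕ 74 = 91
96 ⊕ 74 = e2
20 ⊕ 61 = 41
27 ⊕ 63 = 44
67 ⊕ 6b = 0c
8e ⊕ 20 = ae

10000101 10010001 11100010 01000001 01000100 00001100 10101110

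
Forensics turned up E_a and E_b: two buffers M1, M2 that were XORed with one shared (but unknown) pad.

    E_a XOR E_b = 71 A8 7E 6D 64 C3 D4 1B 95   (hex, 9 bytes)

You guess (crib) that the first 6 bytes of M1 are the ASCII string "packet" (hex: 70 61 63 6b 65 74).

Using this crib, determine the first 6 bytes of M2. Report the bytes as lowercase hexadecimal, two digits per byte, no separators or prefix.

01c91d0601b7

Since E_a ⊕ E_b = M1 ⊕ M2, XORing with the guessed M1 bytes yields the corresponding M2 bytes: M2 = (E_a ⊕ E_b) ⊕ M1.
71 xor 70 = 01
a8 xor 61 = c9
7e xor 63 = 1d
6d xor 6b = 06
64 xor 65 = 01
c3 xor 74 = b7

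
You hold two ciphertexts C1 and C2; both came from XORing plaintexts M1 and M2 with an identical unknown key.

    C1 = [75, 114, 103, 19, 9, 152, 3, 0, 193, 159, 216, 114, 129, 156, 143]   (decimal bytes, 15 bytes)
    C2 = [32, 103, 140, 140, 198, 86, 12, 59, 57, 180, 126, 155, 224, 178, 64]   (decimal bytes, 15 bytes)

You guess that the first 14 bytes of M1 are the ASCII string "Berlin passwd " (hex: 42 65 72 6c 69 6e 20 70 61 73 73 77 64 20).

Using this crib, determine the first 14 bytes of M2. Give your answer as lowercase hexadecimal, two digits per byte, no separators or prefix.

First, C1 ⊕ C2 = (M1 ⊕ K) ⊕ (M2 ⊕ K) = M1 ⊕ M2, so the key drops out. Then M2 = (M1 ⊕ M2) ⊕ M1 over the first 14 bytes.
byte 0: (4b ^ 20) ^ 42 = 6b ^ 42 = 29
byte 1: (72 ^ 67) ^ 65 = 15 ^ 65 = 70
byte 2: (67 ^ 8c) ^ 72 = eb ^ 72 = 99
byte 3: (13 ^ 8c) ^ 6c = 9f ^ 6c = f3
byte 4: (09 ^ c6) ^ 69 = cf ^ 69 = a6
byte 5: (98 ^ 56) ^ 6e = ce ^ 6e = a0
byte 6: (03 ^ 0c) ^ 20 = 0f ^ 20 = 2f
byte 7: (00 ^ 3b) ^ 70 = 3b ^ 70 = 4b
byte 8: (c1 ^ 39) ^ 61 = f8 ^ 61 = 99
byte 9: (9f ^ b4) ^ 73 = 2b ^ 73 = 58
byte 10: (d8 ^ 7e) ^ 73 = a6 ^ 73 = d5
byte 11: (72 ^ 9b) ^ 77 = e9 ^ 77 = 9e
byte 12: (81 ^ e0) ^ 64 = 61 ^ 64 = 05
byte 13: (9c ^ b2) ^ 20 = 2e ^ 20 = 0e

297099f3a6a02f4b9958d59e050e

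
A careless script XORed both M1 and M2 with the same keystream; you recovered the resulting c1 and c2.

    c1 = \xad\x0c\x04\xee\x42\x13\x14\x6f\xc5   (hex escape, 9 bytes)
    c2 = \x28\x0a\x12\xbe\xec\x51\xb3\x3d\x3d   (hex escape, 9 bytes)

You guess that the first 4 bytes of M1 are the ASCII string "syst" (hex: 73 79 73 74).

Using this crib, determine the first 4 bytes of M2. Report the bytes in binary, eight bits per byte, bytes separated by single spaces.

First, c1 ⊕ c2 = (M1 ⊕ K) ⊕ (M2 ⊕ K) = M1 ⊕ M2, so the key drops out. Then M2 = (M1 ⊕ M2) ⊕ M1 over the first 4 bytes.
byte 0: (ad xor 28) xor 73 = 85 xor 73 = f6
byte 1: (0c xor 0a) xor 79 = 06 xor 79 = 7f
byte 2: (04 xor 12) xor 73 = 16 xor 73 = 65
byte 3: (ee xor be) xor 74 = 50 xor 74 = 24

11110110 01111111 01100101 00100100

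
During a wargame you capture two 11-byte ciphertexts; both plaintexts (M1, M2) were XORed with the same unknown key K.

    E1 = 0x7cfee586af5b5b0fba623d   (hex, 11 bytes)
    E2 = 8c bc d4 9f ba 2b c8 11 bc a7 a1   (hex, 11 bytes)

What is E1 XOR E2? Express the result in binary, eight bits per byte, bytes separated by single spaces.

E1 ⊕ E2 = (M1 ⊕ K) ⊕ (M2 ⊕ K) = M1 ⊕ M2 — the shared key cancels under XOR.
7c XOR 8c = f0
fe XOR bc = 42
e5 XOR d4 = 31
86 XOR 9f = 19
af XOR ba = 15
5b XOR 2b = 70
5b XOR c8 = 93
0f XOR 11 = 1e
ba XOR bc = 06
62 XOR a7 = c5
3d XOR a1 = 9c

11110000 01000010 00110001 00011001 00010101 01110000 10010011 00011110 00000110 11000101 10011100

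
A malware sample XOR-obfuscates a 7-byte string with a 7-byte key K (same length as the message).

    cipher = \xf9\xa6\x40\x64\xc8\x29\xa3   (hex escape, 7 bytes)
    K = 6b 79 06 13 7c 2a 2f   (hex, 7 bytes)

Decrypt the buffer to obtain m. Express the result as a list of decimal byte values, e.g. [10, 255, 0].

XOR is its own inverse, so applying the key byte-wise gives the result directly.
249 XOR 107 = 146
166 XOR 121 = 223
 64 XOR   6 =  70
100 XOR  19 = 119
200 XOR 124 = 180
 41 XOR  42 =   3
163 XOR  47 = 140

[146, 223, 70, 119, 180, 3, 140]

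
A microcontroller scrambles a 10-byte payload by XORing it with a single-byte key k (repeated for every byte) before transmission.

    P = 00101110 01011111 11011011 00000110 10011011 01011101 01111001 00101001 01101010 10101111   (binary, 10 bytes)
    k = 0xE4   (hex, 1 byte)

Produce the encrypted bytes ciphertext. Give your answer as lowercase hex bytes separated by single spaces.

ca bb 3f e2 7f b9 9d cd 8e 4b

The 1-byte key repeats, so the effective keystream is e4 e4 e4 e4 e4 e4 e4 e4 e4 e4.
byte 0:  46 XOR 228 = 202
byte 1:  95 XOR 228 = 187
byte 2: 219 XOR 228 =  63
byte 3:   6 XOR 228 = 226
byte 4: 155 XOR 228 = 127
byte 5:  93 XOR 228 = 185
byte 6: 121 XOR 228 = 157
byte 7:  41 XOR 228 = 205
byte 8: 106 XOR 228 = 142
byte 9: 175 XOR 228 =  75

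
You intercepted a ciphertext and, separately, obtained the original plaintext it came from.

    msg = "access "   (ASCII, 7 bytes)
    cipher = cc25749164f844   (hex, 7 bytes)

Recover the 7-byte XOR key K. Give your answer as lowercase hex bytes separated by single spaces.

ad 46 17 f4 17 8b 64

Since cipher = msg ⊕ K, XORing both sides with msg gives K = msg ⊕ cipher.
byte 0: 61 ^ cc = ad
byte 1: 63 ^ 25 = 46
byte 2: 63 ^ 74 = 17
byte 3: 65 ^ 91 = f4
byte 4: 73 ^ 64 = 17
byte 5: 73 ^ f8 = 8b
byte 6: 20 ^ 44 = 64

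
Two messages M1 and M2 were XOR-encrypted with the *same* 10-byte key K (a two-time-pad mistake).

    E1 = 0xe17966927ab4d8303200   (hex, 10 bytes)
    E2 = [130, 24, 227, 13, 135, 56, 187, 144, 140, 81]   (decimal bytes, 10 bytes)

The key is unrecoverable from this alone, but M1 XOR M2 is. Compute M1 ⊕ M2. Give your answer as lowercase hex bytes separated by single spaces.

E1 ⊕ E2 = (M1 ⊕ K) ⊕ (M2 ⊕ K) = M1 ⊕ M2 — the shared key cancels under XOR.
e1 ^ 82 = 63
79 ^ 18 = 61
66 ^ e3 = 85
92 ^ 0d = 9f
7a ^ 87 = fd
b4 ^ 38 = 8c
d8 ^ bb = 63
30 ^ 90 = a0
32 ^ 8c = be
00 ^ 51 = 51

63 61 85 9f fd 8c 63 a0 be 51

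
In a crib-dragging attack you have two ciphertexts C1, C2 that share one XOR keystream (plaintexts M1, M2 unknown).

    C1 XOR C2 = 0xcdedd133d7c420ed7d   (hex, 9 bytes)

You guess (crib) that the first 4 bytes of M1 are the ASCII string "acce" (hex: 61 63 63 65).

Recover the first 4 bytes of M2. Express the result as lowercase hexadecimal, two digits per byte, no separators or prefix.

ac8eb256

Since C1 ⊕ C2 = M1 ⊕ M2, XORing with the guessed M1 bytes yields the corresponding M2 bytes: M2 = (C1 ⊕ C2) ⊕ M1.
byte 0: cd XOR 61 = ac
byte 1: ed XOR 63 = 8e
byte 2: d1 XOR 63 = b2
byte 3: 33 XOR 65 = 56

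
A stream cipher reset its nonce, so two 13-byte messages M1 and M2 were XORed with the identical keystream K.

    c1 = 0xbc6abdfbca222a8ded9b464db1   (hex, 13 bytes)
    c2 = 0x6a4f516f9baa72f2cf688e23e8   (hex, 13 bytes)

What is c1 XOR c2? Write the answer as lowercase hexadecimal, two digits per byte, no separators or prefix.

c1 ⊕ c2 = (M1 ⊕ K) ⊕ (M2 ⊕ K) = M1 ⊕ M2 — the shared key cancels under XOR.
188 ^ 106 = 214
106 ^  79 =  37
189 ^  81 = 236
251 ^ 111 = 148
202 ^ 155 =  81
 34 ^ 170 = 136
 42 ^ 114 =  88
141 ^ 242 = 127
237 ^ 207 =  34
155 ^ 104 = 243
 70 ^ 142 = 200
 77 ^  35 = 110
177 ^ 232 =  89

d625ec945188587f22f3c86e59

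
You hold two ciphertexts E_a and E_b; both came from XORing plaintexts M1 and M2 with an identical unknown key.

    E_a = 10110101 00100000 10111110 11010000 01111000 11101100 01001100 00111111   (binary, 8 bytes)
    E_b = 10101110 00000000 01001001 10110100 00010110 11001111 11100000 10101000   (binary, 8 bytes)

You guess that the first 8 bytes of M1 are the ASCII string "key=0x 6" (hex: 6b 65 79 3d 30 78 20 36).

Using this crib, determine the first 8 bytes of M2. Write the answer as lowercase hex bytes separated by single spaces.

First, E_a ⊕ E_b = (M1 ⊕ K) ⊕ (M2 ⊕ K) = M1 ⊕ M2, so the key drops out. Then M2 = (M1 ⊕ M2) ⊕ M1 over the first 8 bytes.
byte 0: (b5 ⊕ ae) ⊕ 6b = 1b ⊕ 6b = 70
byte 1: (20 ⊕ 00) ⊕ 65 = 20 ⊕ 65 = 45
byte 2: (be ⊕ 49) ⊕ 79 = f7 ⊕ 79 = 8e
byte 3: (d0 ⊕ b4) ⊕ 3d = 64 ⊕ 3d = 59
byte 4: (78 ⊕ 16) ⊕ 30 = 6e ⊕ 30 = 5e
byte 5: (ec ⊕ cf) ⊕ 78 = 23 ⊕ 78 = 5b
byte 6: (4c ⊕ e0) ⊕ 20 = ac ⊕ 20 = 8c
byte 7: (3f ⊕ a8) ⊕ 36 = 97 ⊕ 36 = a1

70 45 8e 59 5e 5b 8c a1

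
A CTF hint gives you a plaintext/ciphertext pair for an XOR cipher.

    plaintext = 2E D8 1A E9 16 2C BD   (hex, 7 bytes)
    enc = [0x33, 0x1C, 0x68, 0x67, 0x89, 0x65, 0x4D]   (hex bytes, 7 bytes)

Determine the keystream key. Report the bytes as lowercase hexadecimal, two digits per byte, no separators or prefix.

Since enc = plaintext ⊕ key, XORing both sides with plaintext gives key = plaintext ⊕ enc.
byte 0:  46 ⊕  51 =  29
byte 1: 216 ⊕  28 = 196
byte 2:  26 ⊕ 104 = 114
byte 3: 233 ⊕ 103 = 142
byte 4:  22 ⊕ 137 = 159
byte 5:  44 ⊕ 101 =  73
byte 6: 189 ⊕  77 = 240

1dc4728e9f49f0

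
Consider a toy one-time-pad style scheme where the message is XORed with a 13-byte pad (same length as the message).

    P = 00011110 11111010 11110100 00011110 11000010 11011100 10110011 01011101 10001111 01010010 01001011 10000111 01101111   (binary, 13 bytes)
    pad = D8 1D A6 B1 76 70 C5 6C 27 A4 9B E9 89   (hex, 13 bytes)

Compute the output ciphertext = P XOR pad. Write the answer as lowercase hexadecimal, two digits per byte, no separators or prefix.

c6e752afb4ac7631a8f6d06ee6

 30 ⊕ 216 = 198
250 ⊕  29 = 231
244 ⊕ 166 =  82
 30 ⊕ 177 = 175
194 ⊕ 118 = 180
220 ⊕ 112 = 172
179 ⊕ 197 = 118
 93 ⊕ 108 =  49
143 ⊕  39 = 168
 82 ⊕ 164 = 246
 75 ⊕ 155 = 208
135 ⊕ 233 = 110
111 ⊕ 137 = 230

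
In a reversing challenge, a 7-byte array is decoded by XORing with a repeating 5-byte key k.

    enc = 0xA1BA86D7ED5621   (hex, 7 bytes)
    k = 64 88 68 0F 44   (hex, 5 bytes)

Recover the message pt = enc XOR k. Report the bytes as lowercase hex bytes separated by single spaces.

The 5-byte key repeats, so the effective keystream is 64 88 68 0f 44 64 88.
byte 0: 161 XOR 100 = 197
byte 1: 186 XOR 136 =  50
byte 2: 134 XOR 104 = 238
byte 3: 215 XOR  15 = 216
byte 4: 237 XOR  68 = 169
byte 5:  86 XOR 100 =  50
byte 6:  33 XOR 136 = 169

c5 32 ee d8 a9 32 a9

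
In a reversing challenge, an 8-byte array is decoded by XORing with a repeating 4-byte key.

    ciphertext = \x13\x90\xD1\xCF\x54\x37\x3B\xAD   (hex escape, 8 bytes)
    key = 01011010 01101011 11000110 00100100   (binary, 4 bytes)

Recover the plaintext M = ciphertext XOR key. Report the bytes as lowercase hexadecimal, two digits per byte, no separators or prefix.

49fb17eb0e5cfd89

The 4-byte key repeats, so the effective keystream is 5a 6b c6 24 5a 6b c6 24.
byte 0: 00010011 ⊕ 01011010 = 01001001
byte 1: 10010000 ⊕ 01101011 = 11111011
byte 2: 11010001 ⊕ 11000110 = 00010111
byte 3: 11001111 ⊕ 00100100 = 11101011
byte 4: 01010100 ⊕ 01011010 = 00001110
byte 5: 00110111 ⊕ 01101011 = 01011100
byte 6: 00111011 ⊕ 11000110 = 11111101
byte 7: 10101101 ⊕ 00100100 = 10001001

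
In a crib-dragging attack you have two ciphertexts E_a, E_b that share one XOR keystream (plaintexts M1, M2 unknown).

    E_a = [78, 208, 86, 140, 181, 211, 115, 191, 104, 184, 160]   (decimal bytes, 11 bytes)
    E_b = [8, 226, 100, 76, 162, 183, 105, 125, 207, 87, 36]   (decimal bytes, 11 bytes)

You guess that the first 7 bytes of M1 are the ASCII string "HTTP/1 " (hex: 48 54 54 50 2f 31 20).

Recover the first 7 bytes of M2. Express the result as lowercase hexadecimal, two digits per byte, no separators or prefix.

0e66669038553a

First, E_a ⊕ E_b = (M1 ⊕ K) ⊕ (M2 ⊕ K) = M1 ⊕ M2, so the key drops out. Then M2 = (M1 ⊕ M2) ⊕ M1 over the first 7 bytes.
byte 0: (4e xor 08) xor 48 = 46 xor 48 = 0e
byte 1: (d0 xor e2) xor 54 = 32 xor 54 = 66
byte 2: (56 xor 64) xor 54 = 32 xor 54 = 66
byte 3: (8c xor 4c) xor 50 = c0 xor 50 = 90
byte 4: (b5 xor a2) xor 2f = 17 xor 2f = 38
byte 5: (d3 xor b7) xor 31 = 64 xor 31 = 55
byte 6: (73 xor 69) xor 20 = 1a xor 20 = 3a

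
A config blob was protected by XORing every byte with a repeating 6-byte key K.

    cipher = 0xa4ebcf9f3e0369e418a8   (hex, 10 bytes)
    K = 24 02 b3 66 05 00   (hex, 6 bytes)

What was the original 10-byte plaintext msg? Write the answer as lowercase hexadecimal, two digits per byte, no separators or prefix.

80e97cf93b034de6abce

The 6-byte key repeats, so the effective keystream is 24 02 b3 66 05 00 24 02 b3 66.
byte 0: 10100100 ^ 00100100 = 10000000
byte 1: 11101011 ^ 00000010 = 11101001
byte 2: 11001111 ^ 10110011 = 01111100
byte 3: 10011111 ^ 01100110 = 11111001
byte 4: 00111110 ^ 00000101 = 00111011
byte 5: 00000011 ^ 00000000 = 00000011
byte 6: 01101001 ^ 00100100 = 01001101
byte 7: 11100100 ^ 00000010 = 11100110
byte 8: 00011000 ^ 10110011 = 10101011
byte 9: 10101000 ^ 01100110 = 11001110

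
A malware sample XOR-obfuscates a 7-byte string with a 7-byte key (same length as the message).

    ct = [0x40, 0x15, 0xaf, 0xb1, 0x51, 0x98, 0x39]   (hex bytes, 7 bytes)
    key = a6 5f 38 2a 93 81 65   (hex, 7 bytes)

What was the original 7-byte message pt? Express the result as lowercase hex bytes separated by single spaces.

01000000 XOR 10100110 = 11100110
00010101 XOR 01011111 = 01001010
10101111 XOR 00111000 = 10010111
10110001 XOR 00101010 = 10011011
01010001 XOR 10010011 = 11000010
10011000 XOR 10000001 = 00011001
00111001 XOR 01100101 = 01011100

e6 4a 97 9b c2 19 5c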